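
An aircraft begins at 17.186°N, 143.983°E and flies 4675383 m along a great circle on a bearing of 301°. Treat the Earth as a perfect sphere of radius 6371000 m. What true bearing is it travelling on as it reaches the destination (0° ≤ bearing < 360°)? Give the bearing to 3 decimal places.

final bearing 281.560°

δ = 4675383/6371000 = 0.733854 rad (42.0467°).
With φ₁ = 17.186° = 0.299952 rad and θ = 301° = 5.253441 rad:
Applying the spherical law of cosines for sides, sin φ₂ = sin φ₁ cos δ + cos φ₁ sin δ cos θ = 0.548958, so φ₂ = 33.296°.
For the longitude increment, Δλ = atan2( sin θ sin δ cos φ₁, cos δ − sin φ₁ sin φ₂ ) = atan2(-0.548444, 0.580396) = -43.379°.
λ₂ = λ₁ + Δλ = 100.604°.
The forward bearing on arrival equals the back-azimuth from the destination plus 180°.
Back-azimuth from P₂ (33.296°, 100.604°) to P₁ (17.186°, 143.983°), with Δλ' = λ₁ − λ₂ = 43.379°: atan2( sin Δλ' cos φ₁ , cos φ₂ sin φ₁ − sin φ₂ cos φ₁ cos Δλ' ) = 101.560°.
Final bearing = (101.560° + 180°) mod 360° = 281.560°.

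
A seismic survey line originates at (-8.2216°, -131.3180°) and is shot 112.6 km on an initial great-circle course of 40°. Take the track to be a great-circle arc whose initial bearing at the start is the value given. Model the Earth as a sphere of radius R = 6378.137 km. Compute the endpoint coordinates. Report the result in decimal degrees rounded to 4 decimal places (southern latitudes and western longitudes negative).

latitude -7.4462°, longitude -130.6623°

Angular distance δ = d/R = 112.6 / 6378.137 = 0.017654 rad.
With φ₁ = -8.2216° = -0.143494 rad and θ = 40° = 0.698132 rad:
Applying the spherical law of cosines for sides, sin φ₂ = sin φ₁ cos δ + cos φ₁ sin δ cos θ = -0.129596, so φ₂ = -7.4462°.
Then Δλ = atan2(0.011231, 0.981312) = 0.011444 rad, from sin θ sin δ cos φ₁ over cos δ − sin φ₁ sin φ₂.
λ₂ = -131.3180° + 0.6557° = -130.6623°.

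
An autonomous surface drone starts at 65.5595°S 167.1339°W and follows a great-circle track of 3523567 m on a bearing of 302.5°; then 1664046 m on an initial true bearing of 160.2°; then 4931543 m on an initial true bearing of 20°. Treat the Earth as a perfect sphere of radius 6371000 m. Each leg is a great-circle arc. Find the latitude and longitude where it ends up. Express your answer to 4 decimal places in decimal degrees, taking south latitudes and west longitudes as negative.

latitude -12.0053°, longitude 179.7394°

Apply the spherical direct solution leg by leg, carrying full precision between legs.
Leg 1: from (-65.5595°, -167.1339°), δ = 3523567/6371000 = 0.553063 rad, θ = 302.5° → φ = -41.1394°, λ = 156.8320°.
Leg 2: from (-41.1394°, 156.8320°), δ = 1664046/6371000 = 0.261191 rad, θ = 160.2° → φ = -54.9408°, λ = 165.5910°.
Leg 3: from (-54.9408°, 165.5910°), δ = 4931543/6371000 = 0.774061 rad, θ = 20° → φ = -12.0053°, λ = 179.7394°.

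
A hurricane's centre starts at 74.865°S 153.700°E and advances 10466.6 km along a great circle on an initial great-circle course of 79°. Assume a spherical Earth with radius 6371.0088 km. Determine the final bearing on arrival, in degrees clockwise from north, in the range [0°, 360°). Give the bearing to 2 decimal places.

The arc subtends δ = 10466.6/6371.0088 = 1.642848 rad at the centre.
With φ₁ = -74.865° = -1.306641 rad and θ = 79° = 1.378810 rad:
sin φ₂ = sin φ₁ cos δ + cos φ₁ sin δ cos θ = (-0.965313)(-0.071989) + (0.261094)(0.997405)(0.190809) = 0.119182
φ₂ = asin(0.119182) = 0.119466 rad = 6.845°.
Δλ = atan2( sin θ sin δ cos φ₁ , cos δ − sin φ₁ sin φ₂ ) = atan2(0.255632, 0.043059) = 1.403922 rad = 80.439°.
λ₂ = 153.700° + 80.439° = 234.139°, normalized to (−180°, 180°] → -125.861°.
The forward bearing on arrival equals the back-azimuth from the destination plus 180°.
Back-azimuth from P₂ (6.84°, -125.86°) to P₁ (-74.86°, 153.70°), with Δλ' = λ₁ − λ₂ = 279.56°: atan2( sin Δλ' cos φ₁ , cos φ₂ sin φ₁ − sin φ₂ cos φ₁ cos Δλ' ) = 194.96°.
Final bearing = (194.96° + 180°) mod 360° = 14.96°.

final bearing 14.96°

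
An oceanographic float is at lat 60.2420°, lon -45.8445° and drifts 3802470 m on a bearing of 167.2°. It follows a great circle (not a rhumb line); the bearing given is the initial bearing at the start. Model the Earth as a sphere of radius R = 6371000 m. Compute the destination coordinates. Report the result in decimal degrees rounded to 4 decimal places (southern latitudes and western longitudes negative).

δ = 3802470/6371000 = 0.596840 rad (34.1964°).
Converting: φ₁ = 1.051421 rad, θ = 2.918191 rad.
Applying the spherical law of cosines for sides, sin φ₂ = sin φ₁ cos δ + cos φ₁ sin δ cos θ = 0.446018, so φ₂ = 26.4885°.
Then Δλ = atan2(0.061803, 0.439914) = 0.139575 rad, from sin θ sin δ cos φ₁ over cos δ − sin φ₁ sin φ₂.
λ₂ = -45.8445° + 7.9970° = -37.8475°.

latitude 26.4885°, longitude -37.8475°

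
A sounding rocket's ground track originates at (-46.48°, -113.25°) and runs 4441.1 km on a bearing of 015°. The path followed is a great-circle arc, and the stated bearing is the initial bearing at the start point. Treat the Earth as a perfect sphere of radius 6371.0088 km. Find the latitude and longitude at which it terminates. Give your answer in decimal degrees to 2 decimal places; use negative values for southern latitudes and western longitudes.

Central angle δ = d/R = 0.697080 rad.
Converting: φ₁ = -0.811229 rad, θ = 0.261799 rad.
Applying the spherical law of cosines for sides, sin φ₂ = sin φ₁ cos δ + cos φ₁ sin δ cos θ = -0.128965, so φ₂ = -7.41°.
Then Δλ = atan2(0.114417, 0.673203) = 0.168350 rad, from sin θ sin δ cos φ₁ over cos δ − sin φ₁ sin φ₂.
λ₂ = -113.25° + 9.65° = -103.60°.

latitude -7.41°, longitude -103.60°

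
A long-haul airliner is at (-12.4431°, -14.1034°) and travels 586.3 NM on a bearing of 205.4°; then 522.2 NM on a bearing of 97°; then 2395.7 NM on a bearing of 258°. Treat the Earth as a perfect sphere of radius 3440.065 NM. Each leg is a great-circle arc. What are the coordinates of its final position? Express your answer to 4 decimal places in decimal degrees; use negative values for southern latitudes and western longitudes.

Apply the spherical direct solution leg by leg, carrying full precision between legs.
Leg 1: from (-12.4431°, -14.1034°), δ = 586.3/3440.065 = 0.170433 rad, θ = 205.4° → φ = -21.2208°, λ = -18.5795°.
Leg 2: from (-21.2208°, -18.5795°), δ = 522.2/3440.065 = 0.151799 rad, θ = 97° → φ = -22.0231°, λ = -9.2621°.
Leg 3: from (-22.0231°, -9.2621°), δ = 2395.7/3440.065 = 0.696411 rad, θ = 258° → φ = -24.2867°, λ = -52.7635°.

latitude -24.2867°, longitude -52.7635°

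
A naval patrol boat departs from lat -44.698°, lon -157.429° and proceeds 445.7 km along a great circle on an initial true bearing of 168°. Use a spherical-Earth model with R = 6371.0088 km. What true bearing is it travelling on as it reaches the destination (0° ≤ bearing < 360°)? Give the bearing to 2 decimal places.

Central angle δ = d/R = 0.069958 rad.
Start latitude φ₁ = -0.780127 rad; initial bearing θ = 2.932153 rad.
Destination latitude: φ₂ = arcsin( sin φ₁ cos δ + cos φ₁ sin δ cos θ ) = arcsin(-0.750251) = -48.612°.
Then Δλ = atan2(0.010330, 0.469850) = 0.021983 rad, from sin θ sin δ cos φ₁ over cos δ − sin φ₁ sin φ₂.
λ₂ = λ₁ + Δλ = -156.169°.
The forward bearing on arrival equals the back-azimuth from the destination plus 180°.
Back-azimuth from P₂ (-48.61°, -156.17°) to P₁ (-44.70°, -157.43°), with Δλ' = λ₁ − λ₂ = -1.26°: atan2( sin Δλ' cos φ₁ , cos φ₂ sin φ₁ − sin φ₂ cos φ₁ cos Δλ' ) = 347.08°.
Final bearing = (347.08° + 180°) mod 360° = 167.08°.

final bearing 167.08°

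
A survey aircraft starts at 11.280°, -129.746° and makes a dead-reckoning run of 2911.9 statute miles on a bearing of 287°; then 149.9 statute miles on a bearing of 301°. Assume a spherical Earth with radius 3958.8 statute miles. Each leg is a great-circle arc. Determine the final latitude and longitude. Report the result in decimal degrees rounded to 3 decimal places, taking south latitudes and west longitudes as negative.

Apply the spherical direct solution leg by leg, carrying full precision between legs.
Leg 1: from (11.280°, -129.746°), δ = 2911.9/3958.8 = 0.735551 rad, θ = 287° → φ = 19.720°, λ = -172.719°.
Leg 2: from (19.720°, -172.719°), δ = 149.9/3958.8 = 0.037865 rad, θ = 301° → φ = 20.826°, λ = -174.709°.

latitude 20.826°, longitude -174.709°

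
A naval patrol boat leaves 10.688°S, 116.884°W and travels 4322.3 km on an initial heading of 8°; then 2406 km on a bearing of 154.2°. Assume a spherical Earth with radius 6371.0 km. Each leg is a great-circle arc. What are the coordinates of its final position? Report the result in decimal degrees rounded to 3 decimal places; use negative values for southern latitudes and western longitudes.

Apply the spherical direct solution leg by leg, carrying full precision between legs.
Leg 1: from (-10.688°, -116.884°), δ = 4322.3/6371 = 0.678434 rad, θ = 8° → φ = 27.794°, λ = -111.218°.
Leg 2: from (27.794°, -111.218°), δ = 2406/6371 = 0.377649 rad, θ = 154.2° → φ = 8.034°, λ = -101.890°.

latitude 8.034°, longitude -101.890°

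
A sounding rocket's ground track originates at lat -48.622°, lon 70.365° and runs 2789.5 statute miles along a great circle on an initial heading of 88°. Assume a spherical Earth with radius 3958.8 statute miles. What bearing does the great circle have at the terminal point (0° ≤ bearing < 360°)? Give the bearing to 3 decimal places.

Angular distance δ = d/R = 2789.5 / 3958.8 = 0.704633 rad.
Start latitude φ₁ = -0.848614 rad; initial bearing θ = 1.535890 rad.
Destination latitude: φ₂ = arcsin( sin φ₁ cos δ + cos φ₁ sin δ cos θ ) = arcsin(-0.556722) = -33.829°.
Δλ = atan2( sin θ sin δ cos φ₁ , cos δ − sin φ₁ sin φ₂ ) = atan2(0.427920, 0.344105) = 0.893540 rad = 51.196°.
λ₂ = 70.365° + 51.196° = 121.561°.
The forward bearing on arrival equals the back-azimuth from the destination plus 180°.
Back-azimuth from P₂ (-33.829°, 121.561°) to P₁ (-48.622°, 70.365°), with Δλ' = λ₁ − λ₂ = -51.196°: atan2( sin Δλ' cos φ₁ , cos φ₂ sin φ₁ − sin φ₂ cos φ₁ cos Δλ' ) = 232.680°.
Final bearing = (232.680° + 180°) mod 360° = 52.680°.

final bearing 52.680°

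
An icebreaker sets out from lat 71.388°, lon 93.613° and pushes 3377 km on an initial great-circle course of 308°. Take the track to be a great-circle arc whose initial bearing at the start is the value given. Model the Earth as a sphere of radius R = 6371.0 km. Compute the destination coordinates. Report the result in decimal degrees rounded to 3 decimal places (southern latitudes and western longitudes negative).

Angular distance δ = d/R = 3377 / 6371 = 0.530058 rad.
With φ₁ = 71.388° = 1.245956 rad and θ = 308° = 5.375614 rad:
Destination latitude: φ₂ = arcsin( sin φ₁ cos δ + cos φ₁ sin δ cos θ ) = arcsin(0.916999) = 66.491°.
Then Δλ = atan2(-0.127154, -0.006264) = -1.620021 rad, from sin θ sin δ cos φ₁ over cos δ − sin φ₁ sin φ₂.
Hence λ₂ = 93.613° + -92.820° = 0.793°.

latitude 66.491°, longitude 0.793°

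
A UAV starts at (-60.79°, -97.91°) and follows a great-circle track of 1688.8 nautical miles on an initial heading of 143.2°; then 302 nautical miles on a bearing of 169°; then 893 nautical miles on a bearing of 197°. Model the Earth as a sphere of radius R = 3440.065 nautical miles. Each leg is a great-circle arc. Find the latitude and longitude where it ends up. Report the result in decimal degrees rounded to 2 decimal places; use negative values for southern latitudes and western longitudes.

latitude -85.37°, longitude -134.69°

Apply the spherical direct solution leg by leg, carrying full precision between legs.
Leg 1: from (-60.79°, -97.91°), δ = 1688.8/3440.065 = 0.490921 rad, θ = 143.2° → φ = -72.55°, λ = -27.57°.
Leg 2: from (-72.55°, -27.57°), δ = 302/3440.065 = 0.087789 rad, θ = 169° → φ = -77.45°, λ = -23.15°.
Leg 3: from (-77.45°, -23.15°), δ = 893/3440.065 = 0.259588 rad, θ = 197° → φ = -85.37°, λ = -134.69°.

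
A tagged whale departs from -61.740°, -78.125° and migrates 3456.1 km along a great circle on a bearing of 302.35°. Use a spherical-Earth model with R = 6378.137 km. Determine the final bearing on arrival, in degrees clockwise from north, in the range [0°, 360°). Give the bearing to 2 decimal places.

The arc subtends δ = 3456.1/6378.137 = 0.541867 rad at the centre.
Converting: φ₁ = -1.077566 rad, θ = 5.277003 rad.
Applying the spherical law of cosines for sides, sin φ₂ = sin φ₁ cos δ + cos φ₁ sin δ cos θ = -0.623968, so φ₂ = -38.606°.
For the longitude increment, Δλ = atan2( sin θ sin δ cos φ₁, cos δ − sin φ₁ sin φ₂ ) = atan2(-0.206288, 0.307151) = -33.886°.
λ₂ = -78.125° + -33.886° = -112.011°.
The forward bearing on arrival equals the back-azimuth from the destination plus 180°.
Back-azimuth from P₂ (-38.61°, -112.01°) to P₁ (-61.74°, -78.12°), with Δλ' = λ₁ − λ₂ = 33.89°: atan2( sin Δλ' cos φ₁ , cos φ₂ sin φ₁ − sin φ₂ cos φ₁ cos Δλ' ) = 149.21°.
Final bearing = (149.21° + 180°) mod 360° = 329.21°.

final bearing 329.21°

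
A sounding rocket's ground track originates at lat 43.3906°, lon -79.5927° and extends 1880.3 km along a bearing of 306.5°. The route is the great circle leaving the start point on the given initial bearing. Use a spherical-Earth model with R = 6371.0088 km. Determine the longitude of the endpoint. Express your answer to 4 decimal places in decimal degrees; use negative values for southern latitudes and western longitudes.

longitude -101.6722°

Angular distance δ = d/R = 1880.3 / 6371.0088 = 0.295134 rad.
Converting: φ₁ = 0.757309 rad, θ = 5.349434 rad.
Applying the spherical law of cosines for sides, sin φ₂ = sin φ₁ cos δ + cos φ₁ sin δ cos θ = 0.782994, so φ₂ = 51.5355°.
Then Δλ = atan2(-0.169911, 0.418871) = -0.385359 rad, from sin θ sin δ cos φ₁ over cos δ − sin φ₁ sin φ₂.
Hence λ₂ = -79.5927° + -22.0795° = -101.6722°.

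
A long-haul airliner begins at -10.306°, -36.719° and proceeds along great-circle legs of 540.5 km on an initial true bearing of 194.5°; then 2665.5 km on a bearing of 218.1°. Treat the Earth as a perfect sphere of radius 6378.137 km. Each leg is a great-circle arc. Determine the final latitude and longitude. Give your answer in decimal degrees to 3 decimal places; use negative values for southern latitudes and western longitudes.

Apply the spherical direct solution leg by leg, carrying full precision between legs.
Leg 1: from (-10.306°, -36.719°), δ = 540.5/6378.137 = 0.084743 rad, θ = 194.5° → φ = -15.004°, λ = -37.976°.
Leg 2: from (-15.004°, -37.976°), δ = 2665.5/6378.137 = 0.417912 rad, θ = 218.1° → φ = -33.031°, λ = -55.356°.

latitude -33.031°, longitude -55.356°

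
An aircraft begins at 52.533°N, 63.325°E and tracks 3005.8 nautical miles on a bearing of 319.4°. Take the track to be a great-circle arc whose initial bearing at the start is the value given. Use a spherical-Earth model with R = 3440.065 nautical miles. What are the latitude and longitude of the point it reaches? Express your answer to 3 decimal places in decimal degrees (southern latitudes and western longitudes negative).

latitude 59.729°, longitude -34.838°

The arc subtends δ = 3005.8/3440.065 = 0.873763 rad at the centre.
Converting: φ₁ = 0.916874 rad, θ = 5.574582 rad.
sin φ₂ = sin φ₁ cos δ + cos φ₁ sin δ cos θ = (0.793704)(0.641946) + (0.608304)(0.766750)(0.759271) = 0.863652
φ₂ = asin(0.863652) = 1.042471 rad = 59.729°.
Δλ = atan2( sin θ sin δ cos φ₁ , cos δ − sin φ₁ sin φ₂ ) = atan2(-0.303532, -0.043538) = -1.713262 rad = -98.163°.
λ₂ = 63.325° + -98.163° = -34.838°.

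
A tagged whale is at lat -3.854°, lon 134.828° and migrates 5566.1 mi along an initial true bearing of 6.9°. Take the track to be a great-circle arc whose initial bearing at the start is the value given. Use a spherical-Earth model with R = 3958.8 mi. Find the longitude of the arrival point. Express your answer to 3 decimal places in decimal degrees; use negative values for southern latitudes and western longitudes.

longitude 162.139°

δ = 5566.1/3958.8 = 1.406007 rad (80.5583°).
Converting: φ₁ = -0.067265 rad, θ = 0.120428 rad.
Applying the spherical law of cosines for sides, sin φ₂ = sin φ₁ cos δ + cos φ₁ sin δ cos θ = 0.966068, so φ₂ = 75.031°.
Then Δλ = atan2(0.118241, 0.228978) = 0.476671 rad, from sin θ sin δ cos φ₁ over cos δ − sin φ₁ sin φ₂.
λ₂ = λ₁ + Δλ = 162.139°.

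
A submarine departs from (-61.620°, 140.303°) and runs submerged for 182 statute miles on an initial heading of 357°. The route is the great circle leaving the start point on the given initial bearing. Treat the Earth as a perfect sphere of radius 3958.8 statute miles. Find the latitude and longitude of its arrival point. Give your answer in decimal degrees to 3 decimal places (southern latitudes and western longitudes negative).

Angular distance δ = d/R = 182 / 3958.8 = 0.045974 rad.
Converting: φ₁ = -1.075472 rad, θ = 6.230825 rad.
Destination latitude: φ₂ = arcsin( sin φ₁ cos δ + cos φ₁ sin δ cos θ ) = arcsin(-0.857071) = -58.989°.
Then Δλ = atan2(-0.001143, 0.244880) = -0.004669 rad, from sin θ sin δ cos φ₁ over cos δ − sin φ₁ sin φ₂.
Hence λ₂ = 140.303° + -0.267° = 140.036°.

latitude -58.989°, longitude 140.036°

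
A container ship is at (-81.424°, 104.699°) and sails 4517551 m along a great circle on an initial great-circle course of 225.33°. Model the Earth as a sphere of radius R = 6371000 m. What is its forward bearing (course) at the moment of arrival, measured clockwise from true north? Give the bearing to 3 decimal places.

δ = 4517551/6371000 = 0.709080 rad (40.6273°).
Converting: φ₁ = -1.421117 rad, θ = 3.932750 rad.
Destination latitude: φ₂ = arcsin( sin φ₁ cos δ + cos φ₁ sin δ cos θ ) = arcsin(-0.818737) = -54.959°.
For the longitude increment, Δλ = atan2( sin θ sin δ cos φ₁, cos δ − sin φ₁ sin φ₂ ) = atan2(-0.069053, -0.050622) = -126.245°.
Hence λ₂ = 104.699° + -126.245° = -21.546°.
The forward bearing on arrival equals the back-azimuth from the destination plus 180°.
Back-azimuth from P₂ (-54.959°, -21.546°) to P₁ (-81.424°, 104.699°), with Δλ' = λ₁ − λ₂ = 126.245°: atan2( sin Δλ' cos φ₁ , cos φ₂ sin φ₁ − sin φ₂ cos φ₁ cos Δλ' ) = 169.356°.
Final bearing = (169.356° + 180°) mod 360° = 349.356°.

final bearing 349.356°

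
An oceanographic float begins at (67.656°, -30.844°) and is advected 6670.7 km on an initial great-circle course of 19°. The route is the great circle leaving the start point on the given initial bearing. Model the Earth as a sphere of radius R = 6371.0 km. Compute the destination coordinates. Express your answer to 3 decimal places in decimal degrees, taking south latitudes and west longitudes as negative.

Angular distance δ = d/R = 6670.7 / 6371 = 1.047041 rad.
Converting: φ₁ = 1.180820 rad, θ = 0.331613 rad.
Applying the spherical law of cosines for sides, sin φ₂ = sin φ₁ cos δ + cos φ₁ sin δ cos θ = 0.773853, so φ₂ = 50.701°.
Δλ = atan2( sin θ sin δ cos φ₁ , cos δ − sin φ₁ sin φ₂ ) = atan2(0.107178, -0.215615) = 2.680282 rad = 153.569°.
λ₂ = -30.844° + 153.569° = 122.725°.

latitude 50.701°, longitude 122.725°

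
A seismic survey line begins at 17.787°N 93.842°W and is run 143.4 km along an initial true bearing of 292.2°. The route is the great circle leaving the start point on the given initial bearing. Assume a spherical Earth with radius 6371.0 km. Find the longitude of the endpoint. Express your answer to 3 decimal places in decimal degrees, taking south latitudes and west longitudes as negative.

longitude -95.099°

δ = 143.4/6371 = 0.022508 rad (1.2896°).
With φ₁ = 17.787° = 0.310442 rad and θ = 292.2° = 5.099852 rad:
Destination latitude: φ₂ = arcsin( sin φ₁ cos δ + cos φ₁ sin δ cos θ ) = arcsin(0.313499) = 18.270°.
Δλ = atan2( sin θ sin δ cos φ₁ , cos δ − sin φ₁ sin φ₂ ) = atan2(-0.019842, 0.903979) = -0.021946 rad = -1.257°.
Hence λ₂ = -93.842° + -1.257° = -95.099°.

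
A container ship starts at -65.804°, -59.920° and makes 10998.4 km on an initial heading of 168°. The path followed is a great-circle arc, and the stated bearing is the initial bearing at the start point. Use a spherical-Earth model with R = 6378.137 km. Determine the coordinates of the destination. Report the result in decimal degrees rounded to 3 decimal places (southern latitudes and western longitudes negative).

latitude -14.870°, longitude 107.806°

Angular distance δ = d/R = 10998.4 / 6378.137 = 1.724391 rad.
With φ₁ = -65.804° = -1.148496 rad and θ = 168° = 2.932153 rad:
sin φ₂ = sin φ₁ cos δ + cos φ₁ sin δ cos θ = (-0.912149)(-0.152991) + (0.409859)(0.988228)(-0.978148) = -0.256633
φ₂ = asin(-0.256633) = -0.259537 rad = -14.870°.
Δλ = atan2( sin θ sin δ cos φ₁ , cos δ − sin φ₁ sin φ₂ ) = atan2(0.084211, -0.387078) = 2.927374 rad = 167.726°.
Hence λ₂ = -59.920° + 167.726° = 107.806°.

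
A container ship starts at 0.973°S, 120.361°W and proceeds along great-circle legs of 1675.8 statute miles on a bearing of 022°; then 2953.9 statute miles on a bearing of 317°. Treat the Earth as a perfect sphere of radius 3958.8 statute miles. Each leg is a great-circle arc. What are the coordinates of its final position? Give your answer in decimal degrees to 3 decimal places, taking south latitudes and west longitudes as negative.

Apply the spherical direct solution leg by leg, carrying full precision between legs.
Leg 1: from (-0.973°, -120.361°), δ = 1675.8/3958.8 = 0.423310 rad, θ = 22° → φ = 21.428°, λ = -110.846°.
Leg 2: from (21.428°, -110.846°), δ = 2953.9/3958.8 = 0.746160 rad, θ = 317° → φ = 46.921°, λ = -153.519°.

latitude 46.921°, longitude -153.519°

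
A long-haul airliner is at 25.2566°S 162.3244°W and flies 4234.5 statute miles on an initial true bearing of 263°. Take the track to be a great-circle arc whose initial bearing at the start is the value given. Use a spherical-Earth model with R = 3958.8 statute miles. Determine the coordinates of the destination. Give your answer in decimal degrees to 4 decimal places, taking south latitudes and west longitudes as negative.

latitude -17.5571°, longitude 131.7491°

The arc subtends δ = 4234.5/3958.8 = 1.069642 rad at the centre.
Converting: φ₁ = -0.440811 rad, θ = 4.590216 rad.
sin φ₂ = sin φ₁ cos δ + cos φ₁ sin δ cos θ = (-0.426673)(0.480438) + (0.904406)(0.877029)(-0.121869) = -0.301655
φ₂ = asin(-0.301655) = -0.306428 rad = -17.5571°.
For the longitude increment, Δλ = atan2( sin θ sin δ cos φ₁, cos δ − sin φ₁ sin φ₂ ) = atan2(-0.787278, 0.351730) = -65.9265°.
λ₂ = -162.3244° + -65.9265° = -228.2509°, normalized to (−180°, 180°] → 131.7491°.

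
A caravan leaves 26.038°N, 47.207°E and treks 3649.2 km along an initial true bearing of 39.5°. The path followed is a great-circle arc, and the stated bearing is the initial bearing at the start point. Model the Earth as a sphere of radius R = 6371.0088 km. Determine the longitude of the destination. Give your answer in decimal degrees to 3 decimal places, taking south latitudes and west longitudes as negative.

Central angle δ = d/R = 0.572782 rad.
Start latitude φ₁ = 0.454449 rad; initial bearing θ = 0.689405 rad.
Applying the spherical law of cosines for sides, sin φ₂ = sin φ₁ cos δ + cos φ₁ sin δ cos θ = 0.744660, so φ₂ = 48.130°.
Then Δλ = atan2(0.309747, 0.513515) = 0.542761 rad, from sin θ sin δ cos φ₁ over cos δ − sin φ₁ sin φ₂.
λ₂ = 47.207° + 31.098° = 78.305°.

longitude 78.305°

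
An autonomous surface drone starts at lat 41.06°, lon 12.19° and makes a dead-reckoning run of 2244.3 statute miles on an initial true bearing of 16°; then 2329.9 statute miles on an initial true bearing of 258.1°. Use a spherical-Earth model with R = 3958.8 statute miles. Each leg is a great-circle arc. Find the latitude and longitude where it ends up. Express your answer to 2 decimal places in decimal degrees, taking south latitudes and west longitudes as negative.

Apply the spherical direct solution leg by leg, carrying full precision between legs.
Leg 1: from (41.06°, 12.19°), δ = 2244.3/3958.8 = 0.566914 rad, θ = 16° → φ = 70.62°, λ = 38.68°.
Leg 2: from (70.62°, 38.68°), δ = 2329.9/3958.8 = 0.588537 rad, θ = 258.1° → φ = 48.30°, λ = -16.06°.

latitude 48.30°, longitude -16.06°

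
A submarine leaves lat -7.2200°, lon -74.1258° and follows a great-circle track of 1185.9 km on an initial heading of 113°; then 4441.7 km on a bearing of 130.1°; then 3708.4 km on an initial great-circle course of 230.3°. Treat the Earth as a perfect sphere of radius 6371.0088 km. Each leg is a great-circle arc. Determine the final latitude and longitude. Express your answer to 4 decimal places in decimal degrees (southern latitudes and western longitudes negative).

latitude -49.1039°, longitude -68.1750°

Apply the spherical direct solution leg by leg, carrying full precision between legs.
Leg 1: from (-7.2200°, -74.1258°), δ = 1185.9/6371.0088 = 0.186140 rad, θ = 113° → φ = -11.2591°, λ = -64.1229°.
Leg 2: from (-11.2591°, -64.1229°), δ = 4441.7/6371.0088 = 0.697174 rad, θ = 130.1° → φ = -33.7307°, λ = -27.9281°.
Leg 3: from (-33.7307°, -27.9281°), δ = 3708.4/6371.0088 = 0.582074 rad, θ = 230.3° → φ = -49.1039°, λ = -68.1750°.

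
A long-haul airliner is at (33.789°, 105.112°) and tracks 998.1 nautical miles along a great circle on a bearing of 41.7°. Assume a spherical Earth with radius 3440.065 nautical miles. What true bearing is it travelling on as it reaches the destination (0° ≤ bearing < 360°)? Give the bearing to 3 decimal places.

final bearing 51.773°

The arc subtends δ = 998.1/3440.065 = 0.290140 rad at the centre.
Start latitude φ₁ = 0.589729 rad; initial bearing θ = 0.727802 rad.
sin φ₂ = sin φ₁ cos δ + cos φ₁ sin δ cos θ = (0.556136)(0.958204) + (0.831091)(0.286086)(0.746638) = 0.710415
φ₂ = asin(0.710415) = 0.790088 rad = 45.269°.
For the longitude increment, Δλ = atan2( sin θ sin δ cos φ₁, cos δ − sin φ₁ sin φ₂ ) = atan2(0.158168, 0.563116) = 15.689°.
λ₂ = λ₁ + Δλ = 120.801°.
The forward bearing on arrival equals the back-azimuth from the destination plus 180°.
Back-azimuth from P₂ (45.269°, 120.801°) to P₁ (33.789°, 105.112°), with Δλ' = λ₁ − λ₂ = -15.689°: atan2( sin Δλ' cos φ₁ , cos φ₂ sin φ₁ − sin φ₂ cos φ₁ cos Δλ' ) = 231.773°.
Final bearing = (231.773° + 180°) mod 360° = 51.773°.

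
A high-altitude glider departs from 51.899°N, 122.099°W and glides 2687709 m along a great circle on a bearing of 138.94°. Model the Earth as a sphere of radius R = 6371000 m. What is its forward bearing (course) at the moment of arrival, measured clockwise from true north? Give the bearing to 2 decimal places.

final bearing 151.51°

δ = 2687709/6371000 = 0.421866 rad (24.1711°).
Start latitude φ₁ = 0.905808 rad; initial bearing θ = 2.424960 rad.
sin φ₂ = sin φ₁ cos δ + cos φ₁ sin δ cos θ = (0.786924)(0.912326) + (0.617050)(0.409464)(-0.754022) = 0.527421
φ₂ = asin(0.527421) = 0.555562 rad = 31.831°.
Then Δλ = atan2(0.165959, 0.497286) = 0.322107 rad, from sin θ sin δ cos φ₁ over cos δ − sin φ₁ sin φ₂.
λ₂ = -122.099° + 18.455° = -103.644°.
The forward bearing on arrival equals the back-azimuth from the destination plus 180°.
Back-azimuth from P₂ (31.83°, -103.64°) to P₁ (51.90°, -122.10°), with Δλ' = λ₁ − λ₂ = -18.46°: atan2( sin Δλ' cos φ₁ , cos φ₂ sin φ₁ − sin φ₂ cos φ₁ cos Δλ' ) = 331.51°.
Final bearing = (331.51° + 180°) mod 360° = 151.51°.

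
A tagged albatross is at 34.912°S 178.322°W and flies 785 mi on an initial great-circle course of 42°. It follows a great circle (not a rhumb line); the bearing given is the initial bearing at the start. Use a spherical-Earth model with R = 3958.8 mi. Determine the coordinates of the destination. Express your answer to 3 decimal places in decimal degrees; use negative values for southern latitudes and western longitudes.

The arc subtends δ = 785/3958.8 = 0.198292 rad at the centre.
Converting: φ₁ = -0.609329 rad, θ = 0.733038 rad.
sin φ₂ = sin φ₁ cos δ + cos φ₁ sin δ cos θ = (-0.572318)(0.980404) + (0.820032)(0.196995)(0.743145) = -0.441053
φ₂ = asin(-0.441053) = -0.456772 rad = -26.171°.
Then Δλ = atan2(0.108093, 0.727982) = 0.147406 rad, from sin θ sin δ cos φ₁ over cos δ − sin φ₁ sin φ₂.
λ₂ = λ₁ + Δλ = -169.876°.

latitude -26.171°, longitude -169.876°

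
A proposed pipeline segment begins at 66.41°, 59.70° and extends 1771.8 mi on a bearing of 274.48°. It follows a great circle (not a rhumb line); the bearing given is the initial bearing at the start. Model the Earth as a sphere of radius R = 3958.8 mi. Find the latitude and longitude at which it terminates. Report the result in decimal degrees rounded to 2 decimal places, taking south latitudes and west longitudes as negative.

latitude 57.11°, longitude 7.09°

Angular distance δ = d/R = 1771.8 / 3958.8 = 0.447560 rad.
With φ₁ = 66.41° = 1.159073 rad and θ = 274.48° = 4.790580 rad:
Applying the spherical law of cosines for sides, sin φ₂ = sin φ₁ cos δ + cos φ₁ sin δ cos θ = 0.839697, so φ₂ = 57.11°.
Then Δλ = atan2(-0.172659, 0.131980) = -0.918147 rad, from sin θ sin δ cos φ₁ over cos δ − sin φ₁ sin φ₂.
λ₂ = 59.70° + -52.61° = 7.09°.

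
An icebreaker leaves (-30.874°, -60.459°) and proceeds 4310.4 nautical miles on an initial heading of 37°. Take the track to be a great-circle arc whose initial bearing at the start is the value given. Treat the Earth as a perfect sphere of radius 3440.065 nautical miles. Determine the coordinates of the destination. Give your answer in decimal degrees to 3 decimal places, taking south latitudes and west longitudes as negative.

latitude 29.393°, longitude -19.453°

The arc subtends δ = 4310.4/3440.065 = 1.253000 rad at the centre.
Converting: φ₁ = -0.538853 rad, θ = 0.645772 rad.
sin φ₂ = sin φ₁ cos δ + cos φ₁ sin δ cos θ = (-0.513152)(0.312474) + (0.858298)(0.949926)(0.798636) = 0.490796
φ₂ = asin(0.490796) = 0.513004 rad = 29.393°.
Δλ = atan2( sin θ sin δ cos φ₁ , cos δ − sin φ₁ sin φ₂ ) = atan2(0.490672, 0.564327) = 0.715695 rad = 41.006°.
Hence λ₂ = -60.459° + 41.006° = -19.453°.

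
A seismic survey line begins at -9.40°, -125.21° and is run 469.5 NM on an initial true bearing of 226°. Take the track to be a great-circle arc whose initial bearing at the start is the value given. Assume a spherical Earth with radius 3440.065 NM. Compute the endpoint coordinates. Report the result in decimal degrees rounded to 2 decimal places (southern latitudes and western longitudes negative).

latitude -14.78°, longitude -131.02°

δ = 469.5/3440.065 = 0.136480 rad (7.8197°).
Converting: φ₁ = -0.164061 rad, θ = 3.944444 rad.
Applying the spherical law of cosines for sides, sin φ₂ = sin φ₁ cos δ + cos φ₁ sin δ cos θ = -0.255051, so φ₂ = -14.78°.
For the longitude increment, Δλ = atan2( sin θ sin δ cos φ₁, cos δ − sin φ₁ sin φ₂ ) = atan2(-0.096557, 0.949045) = -5.81°.
Hence λ₂ = -125.21° + -5.81° = -131.02°.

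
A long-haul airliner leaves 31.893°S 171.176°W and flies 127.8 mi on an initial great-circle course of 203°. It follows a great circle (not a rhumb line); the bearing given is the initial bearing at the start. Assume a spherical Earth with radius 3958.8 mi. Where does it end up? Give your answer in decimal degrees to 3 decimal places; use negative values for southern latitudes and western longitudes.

δ = 127.8/3958.8 = 0.032283 rad (1.8497°).
With φ₁ = -31.893° = -0.556638 rad and θ = 203° = 3.543018 rad:
Destination latitude: φ₂ = arcsin( sin φ₁ cos δ + cos φ₁ sin δ cos θ ) = arcsin(-0.553285) = -33.593°.
For the longitude increment, Δλ = atan2( sin θ sin δ cos φ₁, cos δ − sin φ₁ sin φ₂ ) = atan2(-0.010708, 0.707159) = -0.867°.
Hence λ₂ = -171.176° + -0.867° = -172.043°.

latitude -33.593°, longitude -172.043°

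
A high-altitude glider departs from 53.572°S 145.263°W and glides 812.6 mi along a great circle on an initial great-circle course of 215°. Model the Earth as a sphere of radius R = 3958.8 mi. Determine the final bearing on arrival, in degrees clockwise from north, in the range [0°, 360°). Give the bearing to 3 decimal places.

final bearing 227.490°

Angular distance δ = d/R = 812.6 / 3958.8 = 0.205264 rad.
With φ₁ = -53.572° = -0.935008 rad and θ = 215° = 3.752458 rad:
Applying the spherical law of cosines for sides, sin φ₂ = sin φ₁ cos δ + cos φ₁ sin δ cos θ = -0.886858, so φ₂ = -62.481°.
Then Δλ = atan2(-0.069422, 0.265438) = -0.255809 rad, from sin θ sin δ cos φ₁ over cos δ − sin φ₁ sin φ₂.
λ₂ = λ₁ + Δλ = -159.920°.
The forward bearing on arrival equals the back-azimuth from the destination plus 180°.
Back-azimuth from P₂ (-62.481°, -159.920°) to P₁ (-53.572°, -145.263°), with Δλ' = λ₁ − λ₂ = 14.657°: atan2( sin Δλ' cos φ₁ , cos φ₂ sin φ₁ − sin φ₂ cos φ₁ cos Δλ' ) = 47.490°.
Final bearing = (47.490° + 180°) mod 360° = 227.490°.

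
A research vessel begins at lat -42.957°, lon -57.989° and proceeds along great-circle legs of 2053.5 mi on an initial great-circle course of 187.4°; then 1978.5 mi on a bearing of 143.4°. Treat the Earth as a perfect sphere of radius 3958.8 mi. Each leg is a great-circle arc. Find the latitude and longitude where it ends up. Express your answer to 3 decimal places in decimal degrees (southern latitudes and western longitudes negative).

Apply the spherical direct solution leg by leg, carrying full precision between legs.
Leg 1: from (-42.957°, -57.989°), δ = 2053.5/3958.8 = 0.518718 rad, θ = 187.4° → φ = -72.105°, λ = -69.983°.
Leg 2: from (-72.105°, -69.983°), δ = 1978.5/3958.8 = 0.499773 rad, θ = 143.4° → φ = -72.449°, λ = 38.666°.

latitude -72.449°, longitude 38.666°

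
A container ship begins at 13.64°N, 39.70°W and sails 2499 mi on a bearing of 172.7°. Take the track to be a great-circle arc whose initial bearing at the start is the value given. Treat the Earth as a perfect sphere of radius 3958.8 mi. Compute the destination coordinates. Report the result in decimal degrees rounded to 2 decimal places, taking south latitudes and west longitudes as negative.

Central angle δ = d/R = 0.631252 rad.
Start latitude φ₁ = 0.238063 rad; initial bearing θ = 3.014184 rad.
Applying the spherical law of cosines for sides, sin φ₂ = sin φ₁ cos δ + cos φ₁ sin δ cos θ = -0.378487, so φ₂ = -22.24°.
Then Δλ = atan2(0.072873, 0.896544) = 0.081104 rad, from sin θ sin δ cos φ₁ over cos δ − sin φ₁ sin φ₂.
λ₂ = -39.70° + 4.65° = -35.05°.

latitude -22.24°, longitude -35.05°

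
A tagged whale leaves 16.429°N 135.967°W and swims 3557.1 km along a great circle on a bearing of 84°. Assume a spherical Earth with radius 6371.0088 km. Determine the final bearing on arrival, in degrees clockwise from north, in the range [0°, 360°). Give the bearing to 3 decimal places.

final bearing 93.886°

δ = 3557.1/6371.0088 = 0.558326 rad (31.9897°).
Start latitude φ₁ = 0.286740 rad; initial bearing θ = 1.466077 rad.
Applying the spherical law of cosines for sides, sin φ₂ = sin φ₁ cos δ + cos φ₁ sin δ cos θ = 0.292993, so φ₂ = 17.037°.
Δλ = atan2( sin θ sin δ cos φ₁ , cos δ − sin φ₁ sin φ₂ ) = atan2(0.505354, 0.765277) = 0.583620 rad = 33.439°.
λ₂ = λ₁ + Δλ = -102.528°.
The forward bearing on arrival equals the back-azimuth from the destination plus 180°.
Back-azimuth from P₂ (17.037°, -102.528°) to P₁ (16.429°, -135.967°), with Δλ' = λ₁ − λ₂ = -33.439°: atan2( sin Δλ' cos φ₁ , cos φ₂ sin φ₁ − sin φ₂ cos φ₁ cos Δλ' ) = 273.886°.
Final bearing = (273.886° + 180°) mod 360° = 93.886°.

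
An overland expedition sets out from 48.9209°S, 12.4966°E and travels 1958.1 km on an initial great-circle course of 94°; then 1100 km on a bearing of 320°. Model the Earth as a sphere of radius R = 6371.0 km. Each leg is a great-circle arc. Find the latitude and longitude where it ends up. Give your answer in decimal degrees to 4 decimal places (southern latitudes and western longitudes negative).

Apply the spherical direct solution leg by leg, carrying full precision between legs.
Leg 1: from (-48.9209°, 12.4966°), δ = 1958.1/6371 = 0.307346 rad, θ = 94° → φ = -47.0835°, λ = 38.8052°.
Leg 2: from (-47.0835°, 38.8052°), δ = 1100/6371 = 0.172657 rad, θ = 320° → φ = -39.1862°, λ = 30.6142°.

latitude -39.1862°, longitude 30.6142°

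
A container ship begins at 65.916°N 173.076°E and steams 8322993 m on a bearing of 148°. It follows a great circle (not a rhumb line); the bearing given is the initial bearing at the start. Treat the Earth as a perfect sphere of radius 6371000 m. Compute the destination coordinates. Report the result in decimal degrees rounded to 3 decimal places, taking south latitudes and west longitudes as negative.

latitude -5.477°, longitude -156.003°

δ = 8322993/6371000 = 1.306387 rad (74.8505°).
Start latitude φ₁ = 1.150451 rad; initial bearing θ = 2.583087 rad.
Applying the spherical law of cosines for sides, sin φ₂ = sin φ₁ cos δ + cos φ₁ sin δ cos θ = -0.095452, so φ₂ = -5.477°.
For the longitude increment, Δλ = atan2( sin θ sin δ cos φ₁, cos δ − sin φ₁ sin φ₂ ) = atan2(0.208732, 0.348482) = 30.921°.
λ₂ = 173.076° + 30.921° = 203.997°, normalized to (−180°, 180°] → -156.003°.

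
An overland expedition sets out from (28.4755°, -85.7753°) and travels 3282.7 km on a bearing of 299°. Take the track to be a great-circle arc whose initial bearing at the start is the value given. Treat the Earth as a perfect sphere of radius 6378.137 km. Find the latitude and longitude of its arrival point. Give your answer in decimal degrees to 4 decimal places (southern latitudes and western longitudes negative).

The arc subtends δ = 3282.7/6378.137 = 0.514680 rad at the centre.
With φ₁ = 28.4755° = 0.496991 rad and θ = 299° = 5.218534 rad:
sin φ₂ = sin φ₁ cos δ + cos φ₁ sin δ cos θ = (0.476783)(0.870450) + (0.879021)(0.492256)(0.484810) = 0.624795
φ₂ = asin(0.624795) = 0.674869 rad = 38.6671°.
For the longitude increment, Δλ = atan2( sin θ sin δ cos φ₁, cos δ − sin φ₁ sin φ₂ ) = atan2(-0.378451, 0.572559) = -33.4640°.
λ₂ = -85.7753° + -33.4640° = -119.2393°.

latitude 38.6671°, longitude -119.2393°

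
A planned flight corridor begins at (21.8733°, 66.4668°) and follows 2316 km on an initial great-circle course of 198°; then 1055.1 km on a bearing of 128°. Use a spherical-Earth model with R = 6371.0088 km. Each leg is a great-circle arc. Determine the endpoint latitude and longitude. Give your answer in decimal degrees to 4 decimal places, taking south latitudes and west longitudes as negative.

Apply the spherical direct solution leg by leg, carrying full precision between legs.
Leg 1: from (21.8733°, 66.4668°), δ = 2316/6371.0088 = 0.363522 rad, θ = 198° → φ = 1.9707°, λ = 60.1549°.
Leg 2: from (1.9707°, 60.1549°), δ = 1055.1/6371.0088 = 0.165610 rad, θ = 128° → φ = -3.8713°, λ = 67.6362°.

latitude -3.8713°, longitude 67.6362°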